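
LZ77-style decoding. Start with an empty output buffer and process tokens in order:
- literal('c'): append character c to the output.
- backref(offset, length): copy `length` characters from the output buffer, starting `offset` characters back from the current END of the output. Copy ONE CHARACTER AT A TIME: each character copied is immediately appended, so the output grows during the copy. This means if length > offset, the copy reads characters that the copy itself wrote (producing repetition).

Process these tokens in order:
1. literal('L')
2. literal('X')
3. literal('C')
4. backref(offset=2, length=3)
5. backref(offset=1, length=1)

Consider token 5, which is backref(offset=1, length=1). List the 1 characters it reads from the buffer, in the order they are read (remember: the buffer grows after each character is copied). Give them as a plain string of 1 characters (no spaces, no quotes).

Answer: X

Derivation:
Token 1: literal('L'). Output: "L"
Token 2: literal('X'). Output: "LX"
Token 3: literal('C'). Output: "LXC"
Token 4: backref(off=2, len=3) (overlapping!). Copied 'XCX' from pos 1. Output: "LXCXCX"
Token 5: backref(off=1, len=1). Buffer before: "LXCXCX" (len 6)
  byte 1: read out[5]='X', append. Buffer now: "LXCXCXX"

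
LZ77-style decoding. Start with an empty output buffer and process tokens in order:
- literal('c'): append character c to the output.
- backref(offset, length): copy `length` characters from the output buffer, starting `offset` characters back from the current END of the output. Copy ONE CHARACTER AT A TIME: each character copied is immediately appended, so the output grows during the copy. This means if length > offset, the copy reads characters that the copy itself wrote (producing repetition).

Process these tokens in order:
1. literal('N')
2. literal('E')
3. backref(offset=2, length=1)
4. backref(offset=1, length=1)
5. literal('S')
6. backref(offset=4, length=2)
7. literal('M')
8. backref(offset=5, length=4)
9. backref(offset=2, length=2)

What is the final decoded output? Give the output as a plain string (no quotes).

Answer: NENNSENMNSENEN

Derivation:
Token 1: literal('N'). Output: "N"
Token 2: literal('E'). Output: "NE"
Token 3: backref(off=2, len=1). Copied 'N' from pos 0. Output: "NEN"
Token 4: backref(off=1, len=1). Copied 'N' from pos 2. Output: "NENN"
Token 5: literal('S'). Output: "NENNS"
Token 6: backref(off=4, len=2). Copied 'EN' from pos 1. Output: "NENNSEN"
Token 7: literal('M'). Output: "NENNSENM"
Token 8: backref(off=5, len=4). Copied 'NSEN' from pos 3. Output: "NENNSENMNSEN"
Token 9: backref(off=2, len=2). Copied 'EN' from pos 10. Output: "NENNSENMNSENEN"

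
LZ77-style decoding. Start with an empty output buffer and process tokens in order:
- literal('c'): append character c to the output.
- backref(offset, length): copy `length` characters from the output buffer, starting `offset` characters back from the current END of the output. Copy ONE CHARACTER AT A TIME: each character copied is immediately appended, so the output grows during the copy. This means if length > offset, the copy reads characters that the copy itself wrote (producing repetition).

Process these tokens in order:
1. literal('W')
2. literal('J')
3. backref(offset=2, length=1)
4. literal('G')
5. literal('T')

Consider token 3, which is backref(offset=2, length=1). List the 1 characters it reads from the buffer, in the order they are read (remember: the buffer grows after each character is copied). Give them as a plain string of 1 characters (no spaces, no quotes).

Answer: W

Derivation:
Token 1: literal('W'). Output: "W"
Token 2: literal('J'). Output: "WJ"
Token 3: backref(off=2, len=1). Buffer before: "WJ" (len 2)
  byte 1: read out[0]='W', append. Buffer now: "WJW"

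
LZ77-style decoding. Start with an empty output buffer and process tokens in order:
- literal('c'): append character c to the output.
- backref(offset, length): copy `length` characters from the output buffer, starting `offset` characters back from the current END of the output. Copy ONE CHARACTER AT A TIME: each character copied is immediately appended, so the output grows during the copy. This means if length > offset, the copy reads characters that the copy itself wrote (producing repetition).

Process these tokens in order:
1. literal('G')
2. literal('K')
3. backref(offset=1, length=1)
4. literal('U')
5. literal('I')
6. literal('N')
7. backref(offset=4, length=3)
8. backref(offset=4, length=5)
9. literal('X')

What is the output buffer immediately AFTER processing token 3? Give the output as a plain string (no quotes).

Token 1: literal('G'). Output: "G"
Token 2: literal('K'). Output: "GK"
Token 3: backref(off=1, len=1). Copied 'K' from pos 1. Output: "GKK"

Answer: GKK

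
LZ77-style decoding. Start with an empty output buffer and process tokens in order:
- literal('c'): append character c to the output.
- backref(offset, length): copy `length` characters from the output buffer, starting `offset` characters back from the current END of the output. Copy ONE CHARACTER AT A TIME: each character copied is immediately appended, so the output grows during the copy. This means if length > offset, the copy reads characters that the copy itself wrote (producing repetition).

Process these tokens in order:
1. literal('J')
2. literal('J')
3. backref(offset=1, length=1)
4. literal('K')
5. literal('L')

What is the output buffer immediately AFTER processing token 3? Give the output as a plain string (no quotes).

Answer: JJJ

Derivation:
Token 1: literal('J'). Output: "J"
Token 2: literal('J'). Output: "JJ"
Token 3: backref(off=1, len=1). Copied 'J' from pos 1. Output: "JJJ"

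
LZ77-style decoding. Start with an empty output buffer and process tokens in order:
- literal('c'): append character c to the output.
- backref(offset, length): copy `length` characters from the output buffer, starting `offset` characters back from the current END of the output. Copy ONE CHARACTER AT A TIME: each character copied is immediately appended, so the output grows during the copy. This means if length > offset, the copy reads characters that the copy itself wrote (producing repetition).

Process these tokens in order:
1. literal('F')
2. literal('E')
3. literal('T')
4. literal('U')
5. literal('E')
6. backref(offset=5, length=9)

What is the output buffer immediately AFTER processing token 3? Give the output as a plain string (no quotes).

Token 1: literal('F'). Output: "F"
Token 2: literal('E'). Output: "FE"
Token 3: literal('T'). Output: "FET"

Answer: FET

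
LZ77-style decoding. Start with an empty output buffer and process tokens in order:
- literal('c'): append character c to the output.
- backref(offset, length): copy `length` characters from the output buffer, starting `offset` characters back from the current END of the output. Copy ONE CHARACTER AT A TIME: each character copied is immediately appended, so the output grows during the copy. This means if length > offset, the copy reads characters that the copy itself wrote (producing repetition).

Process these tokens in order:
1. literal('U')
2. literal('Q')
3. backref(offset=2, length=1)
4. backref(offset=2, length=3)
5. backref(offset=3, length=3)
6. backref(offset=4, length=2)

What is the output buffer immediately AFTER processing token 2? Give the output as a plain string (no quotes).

Answer: UQ

Derivation:
Token 1: literal('U'). Output: "U"
Token 2: literal('Q'). Output: "UQ"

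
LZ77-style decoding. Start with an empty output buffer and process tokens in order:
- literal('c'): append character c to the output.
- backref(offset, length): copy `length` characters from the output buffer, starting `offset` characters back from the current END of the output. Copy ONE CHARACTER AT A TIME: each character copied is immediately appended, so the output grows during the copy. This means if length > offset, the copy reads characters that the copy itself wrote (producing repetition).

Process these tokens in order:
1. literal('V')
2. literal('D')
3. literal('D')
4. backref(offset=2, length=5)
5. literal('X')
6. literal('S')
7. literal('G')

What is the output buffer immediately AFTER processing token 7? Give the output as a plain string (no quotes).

Answer: VDDDDDDDXSG

Derivation:
Token 1: literal('V'). Output: "V"
Token 2: literal('D'). Output: "VD"
Token 3: literal('D'). Output: "VDD"
Token 4: backref(off=2, len=5) (overlapping!). Copied 'DDDDD' from pos 1. Output: "VDDDDDDD"
Token 5: literal('X'). Output: "VDDDDDDDX"
Token 6: literal('S'). Output: "VDDDDDDDXS"
Token 7: literal('G'). Output: "VDDDDDDDXSG"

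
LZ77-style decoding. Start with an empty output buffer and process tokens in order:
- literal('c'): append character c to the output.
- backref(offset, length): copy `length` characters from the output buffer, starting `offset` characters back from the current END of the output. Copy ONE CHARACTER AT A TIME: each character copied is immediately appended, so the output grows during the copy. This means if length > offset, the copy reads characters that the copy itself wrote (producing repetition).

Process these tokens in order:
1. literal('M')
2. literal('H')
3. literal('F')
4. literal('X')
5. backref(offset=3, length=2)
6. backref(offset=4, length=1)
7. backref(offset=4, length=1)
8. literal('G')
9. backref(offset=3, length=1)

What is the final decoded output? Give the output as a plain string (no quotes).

Token 1: literal('M'). Output: "M"
Token 2: literal('H'). Output: "MH"
Token 3: literal('F'). Output: "MHF"
Token 4: literal('X'). Output: "MHFX"
Token 5: backref(off=3, len=2). Copied 'HF' from pos 1. Output: "MHFXHF"
Token 6: backref(off=4, len=1). Copied 'F' from pos 2. Output: "MHFXHFF"
Token 7: backref(off=4, len=1). Copied 'X' from pos 3. Output: "MHFXHFFX"
Token 8: literal('G'). Output: "MHFXHFFXG"
Token 9: backref(off=3, len=1). Copied 'F' from pos 6. Output: "MHFXHFFXGF"

Answer: MHFXHFFXGF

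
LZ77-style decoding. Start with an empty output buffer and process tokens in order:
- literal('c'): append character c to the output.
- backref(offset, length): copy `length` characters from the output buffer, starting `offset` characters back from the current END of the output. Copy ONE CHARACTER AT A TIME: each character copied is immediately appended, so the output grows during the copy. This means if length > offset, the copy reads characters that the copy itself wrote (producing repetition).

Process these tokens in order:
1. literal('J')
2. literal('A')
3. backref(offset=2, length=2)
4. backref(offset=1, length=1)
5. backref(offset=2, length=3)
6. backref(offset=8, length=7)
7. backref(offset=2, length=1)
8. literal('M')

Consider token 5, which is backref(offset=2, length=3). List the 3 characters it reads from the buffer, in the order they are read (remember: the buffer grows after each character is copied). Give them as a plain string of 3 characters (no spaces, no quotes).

Token 1: literal('J'). Output: "J"
Token 2: literal('A'). Output: "JA"
Token 3: backref(off=2, len=2). Copied 'JA' from pos 0. Output: "JAJA"
Token 4: backref(off=1, len=1). Copied 'A' from pos 3. Output: "JAJAA"
Token 5: backref(off=2, len=3). Buffer before: "JAJAA" (len 5)
  byte 1: read out[3]='A', append. Buffer now: "JAJAAA"
  byte 2: read out[4]='A', append. Buffer now: "JAJAAAA"
  byte 3: read out[5]='A', append. Buffer now: "JAJAAAAA"

Answer: AAA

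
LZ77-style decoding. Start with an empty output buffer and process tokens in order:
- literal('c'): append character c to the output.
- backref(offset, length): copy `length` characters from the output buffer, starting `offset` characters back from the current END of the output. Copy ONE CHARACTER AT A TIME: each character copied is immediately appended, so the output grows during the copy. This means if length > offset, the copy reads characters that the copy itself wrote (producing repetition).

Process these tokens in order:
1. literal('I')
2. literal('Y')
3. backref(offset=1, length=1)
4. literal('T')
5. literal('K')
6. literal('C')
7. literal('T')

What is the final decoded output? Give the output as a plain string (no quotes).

Token 1: literal('I'). Output: "I"
Token 2: literal('Y'). Output: "IY"
Token 3: backref(off=1, len=1). Copied 'Y' from pos 1. Output: "IYY"
Token 4: literal('T'). Output: "IYYT"
Token 5: literal('K'). Output: "IYYTK"
Token 6: literal('C'). Output: "IYYTKC"
Token 7: literal('T'). Output: "IYYTKCT"

Answer: IYYTKCT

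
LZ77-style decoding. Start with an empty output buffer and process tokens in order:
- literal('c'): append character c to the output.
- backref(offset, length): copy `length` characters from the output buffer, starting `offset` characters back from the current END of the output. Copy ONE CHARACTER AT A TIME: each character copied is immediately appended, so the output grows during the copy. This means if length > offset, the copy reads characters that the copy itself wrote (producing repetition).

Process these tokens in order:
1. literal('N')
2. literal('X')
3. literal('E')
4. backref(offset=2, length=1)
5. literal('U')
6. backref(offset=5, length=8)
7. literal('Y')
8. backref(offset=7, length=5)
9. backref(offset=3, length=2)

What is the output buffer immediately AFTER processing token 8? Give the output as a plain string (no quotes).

Token 1: literal('N'). Output: "N"
Token 2: literal('X'). Output: "NX"
Token 3: literal('E'). Output: "NXE"
Token 4: backref(off=2, len=1). Copied 'X' from pos 1. Output: "NXEX"
Token 5: literal('U'). Output: "NXEXU"
Token 6: backref(off=5, len=8) (overlapping!). Copied 'NXEXUNXE' from pos 0. Output: "NXEXUNXEXUNXE"
Token 7: literal('Y'). Output: "NXEXUNXEXUNXEY"
Token 8: backref(off=7, len=5). Copied 'EXUNX' from pos 7. Output: "NXEXUNXEXUNXEYEXUNX"

Answer: NXEXUNXEXUNXEYEXUNX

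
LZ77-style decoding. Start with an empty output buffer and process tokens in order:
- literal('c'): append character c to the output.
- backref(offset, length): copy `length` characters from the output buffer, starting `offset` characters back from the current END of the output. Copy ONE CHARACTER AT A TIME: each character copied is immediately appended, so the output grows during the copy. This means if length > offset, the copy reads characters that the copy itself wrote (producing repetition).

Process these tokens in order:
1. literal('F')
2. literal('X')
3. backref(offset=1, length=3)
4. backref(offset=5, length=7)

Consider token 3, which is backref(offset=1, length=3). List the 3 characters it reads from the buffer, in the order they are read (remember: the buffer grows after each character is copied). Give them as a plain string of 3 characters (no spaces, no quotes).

Token 1: literal('F'). Output: "F"
Token 2: literal('X'). Output: "FX"
Token 3: backref(off=1, len=3). Buffer before: "FX" (len 2)
  byte 1: read out[1]='X', append. Buffer now: "FXX"
  byte 2: read out[2]='X', append. Buffer now: "FXXX"
  byte 3: read out[3]='X', append. Buffer now: "FXXXX"

Answer: XXX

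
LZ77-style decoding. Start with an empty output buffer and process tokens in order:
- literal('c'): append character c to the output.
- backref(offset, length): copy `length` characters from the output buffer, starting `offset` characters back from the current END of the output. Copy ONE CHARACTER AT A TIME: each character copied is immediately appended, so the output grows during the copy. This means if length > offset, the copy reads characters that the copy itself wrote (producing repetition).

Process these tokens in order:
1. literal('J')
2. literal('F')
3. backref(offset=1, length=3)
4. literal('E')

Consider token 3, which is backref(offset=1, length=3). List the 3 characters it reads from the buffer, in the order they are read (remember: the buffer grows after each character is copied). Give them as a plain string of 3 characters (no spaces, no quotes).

Answer: FFF

Derivation:
Token 1: literal('J'). Output: "J"
Token 2: literal('F'). Output: "JF"
Token 3: backref(off=1, len=3). Buffer before: "JF" (len 2)
  byte 1: read out[1]='F', append. Buffer now: "JFF"
  byte 2: read out[2]='F', append. Buffer now: "JFFF"
  byte 3: read out[3]='F', append. Buffer now: "JFFFF"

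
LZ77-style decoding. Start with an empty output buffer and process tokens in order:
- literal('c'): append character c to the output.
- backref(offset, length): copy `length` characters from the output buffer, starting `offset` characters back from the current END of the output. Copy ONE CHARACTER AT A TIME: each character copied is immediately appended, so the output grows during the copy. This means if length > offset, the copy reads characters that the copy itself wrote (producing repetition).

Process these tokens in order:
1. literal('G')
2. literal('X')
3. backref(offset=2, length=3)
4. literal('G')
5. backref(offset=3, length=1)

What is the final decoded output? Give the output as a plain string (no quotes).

Answer: GXGXGGX

Derivation:
Token 1: literal('G'). Output: "G"
Token 2: literal('X'). Output: "GX"
Token 3: backref(off=2, len=3) (overlapping!). Copied 'GXG' from pos 0. Output: "GXGXG"
Token 4: literal('G'). Output: "GXGXGG"
Token 5: backref(off=3, len=1). Copied 'X' from pos 3. Output: "GXGXGGX"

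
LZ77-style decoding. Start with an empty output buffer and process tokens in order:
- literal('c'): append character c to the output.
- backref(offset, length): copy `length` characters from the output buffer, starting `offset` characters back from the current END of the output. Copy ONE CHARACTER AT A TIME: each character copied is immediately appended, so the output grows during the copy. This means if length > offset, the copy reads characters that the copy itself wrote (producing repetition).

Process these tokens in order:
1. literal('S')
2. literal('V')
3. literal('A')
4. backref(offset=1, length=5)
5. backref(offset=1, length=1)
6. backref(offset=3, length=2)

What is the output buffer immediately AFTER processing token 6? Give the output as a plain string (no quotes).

Token 1: literal('S'). Output: "S"
Token 2: literal('V'). Output: "SV"
Token 3: literal('A'). Output: "SVA"
Token 4: backref(off=1, len=5) (overlapping!). Copied 'AAAAA' from pos 2. Output: "SVAAAAAA"
Token 5: backref(off=1, len=1). Copied 'A' from pos 7. Output: "SVAAAAAAA"
Token 6: backref(off=3, len=2). Copied 'AA' from pos 6. Output: "SVAAAAAAAAA"

Answer: SVAAAAAAAAA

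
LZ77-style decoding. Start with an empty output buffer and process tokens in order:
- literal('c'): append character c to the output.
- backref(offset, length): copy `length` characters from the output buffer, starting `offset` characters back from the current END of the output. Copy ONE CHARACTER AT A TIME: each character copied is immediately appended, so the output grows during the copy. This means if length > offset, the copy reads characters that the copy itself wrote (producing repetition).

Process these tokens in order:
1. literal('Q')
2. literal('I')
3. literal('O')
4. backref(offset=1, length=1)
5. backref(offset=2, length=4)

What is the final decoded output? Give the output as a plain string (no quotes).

Token 1: literal('Q'). Output: "Q"
Token 2: literal('I'). Output: "QI"
Token 3: literal('O'). Output: "QIO"
Token 4: backref(off=1, len=1). Copied 'O' from pos 2. Output: "QIOO"
Token 5: backref(off=2, len=4) (overlapping!). Copied 'OOOO' from pos 2. Output: "QIOOOOOO"

Answer: QIOOOOOO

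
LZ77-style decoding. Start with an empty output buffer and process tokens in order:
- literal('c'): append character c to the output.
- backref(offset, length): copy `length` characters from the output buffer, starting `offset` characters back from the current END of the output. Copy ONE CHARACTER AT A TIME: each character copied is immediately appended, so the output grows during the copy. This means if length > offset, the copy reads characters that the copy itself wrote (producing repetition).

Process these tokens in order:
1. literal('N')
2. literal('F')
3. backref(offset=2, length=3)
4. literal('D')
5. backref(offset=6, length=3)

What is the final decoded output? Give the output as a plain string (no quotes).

Token 1: literal('N'). Output: "N"
Token 2: literal('F'). Output: "NF"
Token 3: backref(off=2, len=3) (overlapping!). Copied 'NFN' from pos 0. Output: "NFNFN"
Token 4: literal('D'). Output: "NFNFND"
Token 5: backref(off=6, len=3). Copied 'NFN' from pos 0. Output: "NFNFNDNFN"

Answer: NFNFNDNFN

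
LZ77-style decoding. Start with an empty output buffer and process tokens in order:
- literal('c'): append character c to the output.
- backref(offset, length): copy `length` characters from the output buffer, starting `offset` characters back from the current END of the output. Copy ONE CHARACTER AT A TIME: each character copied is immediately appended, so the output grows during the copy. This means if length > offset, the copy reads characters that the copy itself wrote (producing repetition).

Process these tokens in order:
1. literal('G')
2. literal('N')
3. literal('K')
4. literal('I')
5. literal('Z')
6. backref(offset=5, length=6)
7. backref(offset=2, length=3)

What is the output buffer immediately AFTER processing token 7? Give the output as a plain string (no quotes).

Token 1: literal('G'). Output: "G"
Token 2: literal('N'). Output: "GN"
Token 3: literal('K'). Output: "GNK"
Token 4: literal('I'). Output: "GNKI"
Token 5: literal('Z'). Output: "GNKIZ"
Token 6: backref(off=5, len=6) (overlapping!). Copied 'GNKIZG' from pos 0. Output: "GNKIZGNKIZG"
Token 7: backref(off=2, len=3) (overlapping!). Copied 'ZGZ' from pos 9. Output: "GNKIZGNKIZGZGZ"

Answer: GNKIZGNKIZGZGZ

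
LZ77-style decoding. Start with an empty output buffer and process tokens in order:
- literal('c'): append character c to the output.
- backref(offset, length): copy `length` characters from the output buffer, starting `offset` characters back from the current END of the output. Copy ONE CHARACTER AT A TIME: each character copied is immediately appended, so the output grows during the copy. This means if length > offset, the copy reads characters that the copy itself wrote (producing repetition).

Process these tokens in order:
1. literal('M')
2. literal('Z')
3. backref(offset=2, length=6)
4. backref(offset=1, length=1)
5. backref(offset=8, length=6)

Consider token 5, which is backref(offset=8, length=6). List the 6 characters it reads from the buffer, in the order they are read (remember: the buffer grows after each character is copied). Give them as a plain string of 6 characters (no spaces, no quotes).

Answer: ZMZMZM

Derivation:
Token 1: literal('M'). Output: "M"
Token 2: literal('Z'). Output: "MZ"
Token 3: backref(off=2, len=6) (overlapping!). Copied 'MZMZMZ' from pos 0. Output: "MZMZMZMZ"
Token 4: backref(off=1, len=1). Copied 'Z' from pos 7. Output: "MZMZMZMZZ"
Token 5: backref(off=8, len=6). Buffer before: "MZMZMZMZZ" (len 9)
  byte 1: read out[1]='Z', append. Buffer now: "MZMZMZMZZZ"
  byte 2: read out[2]='M', append. Buffer now: "MZMZMZMZZZM"
  byte 3: read out[3]='Z', append. Buffer now: "MZMZMZMZZZMZ"
  byte 4: read out[4]='M', append. Buffer now: "MZMZMZMZZZMZM"
  byte 5: read out[5]='Z', append. Buffer now: "MZMZMZMZZZMZMZ"
  byte 6: read out[6]='M', append. Buffer now: "MZMZMZMZZZMZMZM"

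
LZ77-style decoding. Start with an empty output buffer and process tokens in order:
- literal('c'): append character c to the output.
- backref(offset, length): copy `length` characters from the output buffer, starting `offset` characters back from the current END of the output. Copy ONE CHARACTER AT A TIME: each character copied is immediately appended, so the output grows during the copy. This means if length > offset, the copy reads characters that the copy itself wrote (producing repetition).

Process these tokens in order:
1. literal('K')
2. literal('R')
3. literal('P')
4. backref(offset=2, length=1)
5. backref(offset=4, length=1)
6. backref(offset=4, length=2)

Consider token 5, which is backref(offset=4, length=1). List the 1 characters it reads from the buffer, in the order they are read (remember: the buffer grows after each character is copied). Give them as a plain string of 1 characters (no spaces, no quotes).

Token 1: literal('K'). Output: "K"
Token 2: literal('R'). Output: "KR"
Token 3: literal('P'). Output: "KRP"
Token 4: backref(off=2, len=1). Copied 'R' from pos 1. Output: "KRPR"
Token 5: backref(off=4, len=1). Buffer before: "KRPR" (len 4)
  byte 1: read out[0]='K', append. Buffer now: "KRPRK"

Answer: K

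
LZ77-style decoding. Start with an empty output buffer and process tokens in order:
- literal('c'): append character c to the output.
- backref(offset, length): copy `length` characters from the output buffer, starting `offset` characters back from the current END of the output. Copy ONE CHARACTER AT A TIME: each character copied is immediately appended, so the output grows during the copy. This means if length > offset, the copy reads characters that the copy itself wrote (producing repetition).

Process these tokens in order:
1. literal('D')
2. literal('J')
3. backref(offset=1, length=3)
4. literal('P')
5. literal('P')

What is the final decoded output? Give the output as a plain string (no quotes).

Token 1: literal('D'). Output: "D"
Token 2: literal('J'). Output: "DJ"
Token 3: backref(off=1, len=3) (overlapping!). Copied 'JJJ' from pos 1. Output: "DJJJJ"
Token 4: literal('P'). Output: "DJJJJP"
Token 5: literal('P'). Output: "DJJJJPP"

Answer: DJJJJPP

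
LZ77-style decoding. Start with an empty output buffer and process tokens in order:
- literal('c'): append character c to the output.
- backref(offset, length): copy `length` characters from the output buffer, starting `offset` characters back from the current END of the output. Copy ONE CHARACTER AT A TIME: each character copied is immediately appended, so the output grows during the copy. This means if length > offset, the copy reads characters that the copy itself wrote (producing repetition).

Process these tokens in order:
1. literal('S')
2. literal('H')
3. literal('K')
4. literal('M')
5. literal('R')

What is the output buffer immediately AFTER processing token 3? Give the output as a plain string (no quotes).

Token 1: literal('S'). Output: "S"
Token 2: literal('H'). Output: "SH"
Token 3: literal('K'). Output: "SHK"

Answer: SHK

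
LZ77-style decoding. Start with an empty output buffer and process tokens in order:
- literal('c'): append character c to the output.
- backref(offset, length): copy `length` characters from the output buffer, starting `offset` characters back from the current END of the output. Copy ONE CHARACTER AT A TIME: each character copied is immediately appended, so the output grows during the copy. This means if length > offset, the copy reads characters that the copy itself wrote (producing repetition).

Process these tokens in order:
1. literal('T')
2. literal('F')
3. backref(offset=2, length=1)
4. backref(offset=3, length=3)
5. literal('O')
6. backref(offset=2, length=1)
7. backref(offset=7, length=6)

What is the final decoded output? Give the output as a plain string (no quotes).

Token 1: literal('T'). Output: "T"
Token 2: literal('F'). Output: "TF"
Token 3: backref(off=2, len=1). Copied 'T' from pos 0. Output: "TFT"
Token 4: backref(off=3, len=3). Copied 'TFT' from pos 0. Output: "TFTTFT"
Token 5: literal('O'). Output: "TFTTFTO"
Token 6: backref(off=2, len=1). Copied 'T' from pos 5. Output: "TFTTFTOT"
Token 7: backref(off=7, len=6). Copied 'FTTFTO' from pos 1. Output: "TFTTFTOTFTTFTO"

Answer: TFTTFTOTFTTFTO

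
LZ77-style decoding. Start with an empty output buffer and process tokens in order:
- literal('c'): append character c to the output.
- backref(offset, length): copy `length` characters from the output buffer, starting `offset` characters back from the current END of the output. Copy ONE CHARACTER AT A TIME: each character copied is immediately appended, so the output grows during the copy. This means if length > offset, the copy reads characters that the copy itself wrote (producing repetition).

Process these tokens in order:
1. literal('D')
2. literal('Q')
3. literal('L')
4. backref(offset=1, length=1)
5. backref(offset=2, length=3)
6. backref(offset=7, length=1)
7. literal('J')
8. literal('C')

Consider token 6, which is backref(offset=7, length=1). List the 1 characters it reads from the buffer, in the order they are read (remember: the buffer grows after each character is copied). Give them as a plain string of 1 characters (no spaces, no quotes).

Answer: D

Derivation:
Token 1: literal('D'). Output: "D"
Token 2: literal('Q'). Output: "DQ"
Token 3: literal('L'). Output: "DQL"
Token 4: backref(off=1, len=1). Copied 'L' from pos 2. Output: "DQLL"
Token 5: backref(off=2, len=3) (overlapping!). Copied 'LLL' from pos 2. Output: "DQLLLLL"
Token 6: backref(off=7, len=1). Buffer before: "DQLLLLL" (len 7)
  byte 1: read out[0]='D', append. Buffer now: "DQLLLLLD"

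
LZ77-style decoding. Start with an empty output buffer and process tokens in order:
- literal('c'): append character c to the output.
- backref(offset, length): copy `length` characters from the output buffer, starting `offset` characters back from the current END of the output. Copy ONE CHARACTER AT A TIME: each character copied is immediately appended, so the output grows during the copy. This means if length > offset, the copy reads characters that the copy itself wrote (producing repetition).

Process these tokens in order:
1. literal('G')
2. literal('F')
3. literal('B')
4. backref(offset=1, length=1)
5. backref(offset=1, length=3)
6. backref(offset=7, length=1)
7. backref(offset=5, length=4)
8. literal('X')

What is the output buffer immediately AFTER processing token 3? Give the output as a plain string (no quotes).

Token 1: literal('G'). Output: "G"
Token 2: literal('F'). Output: "GF"
Token 3: literal('B'). Output: "GFB"

Answer: GFB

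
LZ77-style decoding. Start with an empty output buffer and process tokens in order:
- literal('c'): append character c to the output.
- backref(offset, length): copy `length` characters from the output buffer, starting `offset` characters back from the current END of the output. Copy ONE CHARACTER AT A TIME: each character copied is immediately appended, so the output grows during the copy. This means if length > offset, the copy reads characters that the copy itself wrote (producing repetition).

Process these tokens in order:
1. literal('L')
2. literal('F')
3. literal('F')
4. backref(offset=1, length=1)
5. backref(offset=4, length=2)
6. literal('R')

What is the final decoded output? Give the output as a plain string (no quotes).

Token 1: literal('L'). Output: "L"
Token 2: literal('F'). Output: "LF"
Token 3: literal('F'). Output: "LFF"
Token 4: backref(off=1, len=1). Copied 'F' from pos 2. Output: "LFFF"
Token 5: backref(off=4, len=2). Copied 'LF' from pos 0. Output: "LFFFLF"
Token 6: literal('R'). Output: "LFFFLFR"

Answer: LFFFLFR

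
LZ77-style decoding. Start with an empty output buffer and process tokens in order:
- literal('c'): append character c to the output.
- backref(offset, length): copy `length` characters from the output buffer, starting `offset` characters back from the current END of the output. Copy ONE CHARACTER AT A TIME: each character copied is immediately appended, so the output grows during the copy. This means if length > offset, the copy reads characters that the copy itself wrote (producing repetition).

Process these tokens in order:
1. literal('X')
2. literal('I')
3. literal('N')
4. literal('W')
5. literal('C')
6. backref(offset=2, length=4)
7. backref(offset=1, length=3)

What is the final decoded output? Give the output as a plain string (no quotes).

Answer: XINWCWCWCCCC

Derivation:
Token 1: literal('X'). Output: "X"
Token 2: literal('I'). Output: "XI"
Token 3: literal('N'). Output: "XIN"
Token 4: literal('W'). Output: "XINW"
Token 5: literal('C'). Output: "XINWC"
Token 6: backref(off=2, len=4) (overlapping!). Copied 'WCWC' from pos 3. Output: "XINWCWCWC"
Token 7: backref(off=1, len=3) (overlapping!). Copied 'CCC' from pos 8. Output: "XINWCWCWCCCC"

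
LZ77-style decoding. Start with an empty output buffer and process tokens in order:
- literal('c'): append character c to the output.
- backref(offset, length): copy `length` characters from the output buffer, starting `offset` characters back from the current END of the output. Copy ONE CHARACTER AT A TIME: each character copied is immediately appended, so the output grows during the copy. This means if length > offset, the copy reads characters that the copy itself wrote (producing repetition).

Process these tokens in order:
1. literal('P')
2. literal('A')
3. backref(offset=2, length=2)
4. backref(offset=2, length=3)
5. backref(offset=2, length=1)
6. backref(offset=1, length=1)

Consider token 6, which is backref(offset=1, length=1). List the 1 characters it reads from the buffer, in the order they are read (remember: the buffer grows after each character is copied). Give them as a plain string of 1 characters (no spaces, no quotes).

Answer: A

Derivation:
Token 1: literal('P'). Output: "P"
Token 2: literal('A'). Output: "PA"
Token 3: backref(off=2, len=2). Copied 'PA' from pos 0. Output: "PAPA"
Token 4: backref(off=2, len=3) (overlapping!). Copied 'PAP' from pos 2. Output: "PAPAPAP"
Token 5: backref(off=2, len=1). Copied 'A' from pos 5. Output: "PAPAPAPA"
Token 6: backref(off=1, len=1). Buffer before: "PAPAPAPA" (len 8)
  byte 1: read out[7]='A', append. Buffer now: "PAPAPAPAA"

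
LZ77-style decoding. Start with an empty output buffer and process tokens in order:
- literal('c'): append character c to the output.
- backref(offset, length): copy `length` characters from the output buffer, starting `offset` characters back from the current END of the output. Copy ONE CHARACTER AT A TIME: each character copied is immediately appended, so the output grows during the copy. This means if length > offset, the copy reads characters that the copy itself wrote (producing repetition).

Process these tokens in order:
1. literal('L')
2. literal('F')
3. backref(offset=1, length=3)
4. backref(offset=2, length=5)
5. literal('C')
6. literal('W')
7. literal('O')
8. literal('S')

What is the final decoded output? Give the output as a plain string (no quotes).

Token 1: literal('L'). Output: "L"
Token 2: literal('F'). Output: "LF"
Token 3: backref(off=1, len=3) (overlapping!). Copied 'FFF' from pos 1. Output: "LFFFF"
Token 4: backref(off=2, len=5) (overlapping!). Copied 'FFFFF' from pos 3. Output: "LFFFFFFFFF"
Token 5: literal('C'). Output: "LFFFFFFFFFC"
Token 6: literal('W'). Output: "LFFFFFFFFFCW"
Token 7: literal('O'). Output: "LFFFFFFFFFCWO"
Token 8: literal('S'). Output: "LFFFFFFFFFCWOS"

Answer: LFFFFFFFFFCWOS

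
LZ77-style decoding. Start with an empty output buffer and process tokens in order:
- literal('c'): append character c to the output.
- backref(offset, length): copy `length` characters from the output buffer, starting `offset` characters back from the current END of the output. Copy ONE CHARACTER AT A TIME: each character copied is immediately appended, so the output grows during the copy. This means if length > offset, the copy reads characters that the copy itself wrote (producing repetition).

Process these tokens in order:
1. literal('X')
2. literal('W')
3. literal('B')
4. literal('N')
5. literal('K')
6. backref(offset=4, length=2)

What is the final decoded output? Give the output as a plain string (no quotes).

Token 1: literal('X'). Output: "X"
Token 2: literal('W'). Output: "XW"
Token 3: literal('B'). Output: "XWB"
Token 4: literal('N'). Output: "XWBN"
Token 5: literal('K'). Output: "XWBNK"
Token 6: backref(off=4, len=2). Copied 'WB' from pos 1. Output: "XWBNKWB"

Answer: XWBNKWB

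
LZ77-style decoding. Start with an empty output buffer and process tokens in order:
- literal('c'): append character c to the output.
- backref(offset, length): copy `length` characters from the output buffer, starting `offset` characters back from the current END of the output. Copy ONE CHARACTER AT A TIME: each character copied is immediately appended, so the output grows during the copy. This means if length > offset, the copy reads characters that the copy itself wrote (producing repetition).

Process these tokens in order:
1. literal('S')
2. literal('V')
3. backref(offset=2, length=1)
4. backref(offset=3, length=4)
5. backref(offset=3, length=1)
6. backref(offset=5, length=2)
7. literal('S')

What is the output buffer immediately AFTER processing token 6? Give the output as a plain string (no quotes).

Answer: SVSSVSSVSV

Derivation:
Token 1: literal('S'). Output: "S"
Token 2: literal('V'). Output: "SV"
Token 3: backref(off=2, len=1). Copied 'S' from pos 0. Output: "SVS"
Token 4: backref(off=3, len=4) (overlapping!). Copied 'SVSS' from pos 0. Output: "SVSSVSS"
Token 5: backref(off=3, len=1). Copied 'V' from pos 4. Output: "SVSSVSSV"
Token 6: backref(off=5, len=2). Copied 'SV' from pos 3. Output: "SVSSVSSVSV"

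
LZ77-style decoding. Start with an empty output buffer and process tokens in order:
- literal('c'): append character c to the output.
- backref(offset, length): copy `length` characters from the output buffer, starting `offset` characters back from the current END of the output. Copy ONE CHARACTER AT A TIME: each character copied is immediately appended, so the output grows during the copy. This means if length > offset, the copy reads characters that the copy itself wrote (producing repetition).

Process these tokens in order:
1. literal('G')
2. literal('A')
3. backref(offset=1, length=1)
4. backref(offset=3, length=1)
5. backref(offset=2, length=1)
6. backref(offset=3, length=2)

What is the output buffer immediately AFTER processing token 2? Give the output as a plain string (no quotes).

Token 1: literal('G'). Output: "G"
Token 2: literal('A'). Output: "GA"

Answer: GA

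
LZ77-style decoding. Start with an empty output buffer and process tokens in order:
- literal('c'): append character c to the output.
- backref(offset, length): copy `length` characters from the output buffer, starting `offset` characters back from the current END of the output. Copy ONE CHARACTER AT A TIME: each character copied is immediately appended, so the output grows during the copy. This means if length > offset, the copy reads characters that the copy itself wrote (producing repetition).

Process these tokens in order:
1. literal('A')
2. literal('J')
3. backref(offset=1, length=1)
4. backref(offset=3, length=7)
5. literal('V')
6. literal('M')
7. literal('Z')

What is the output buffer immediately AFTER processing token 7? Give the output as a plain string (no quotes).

Token 1: literal('A'). Output: "A"
Token 2: literal('J'). Output: "AJ"
Token 3: backref(off=1, len=1). Copied 'J' from pos 1. Output: "AJJ"
Token 4: backref(off=3, len=7) (overlapping!). Copied 'AJJAJJA' from pos 0. Output: "AJJAJJAJJA"
Token 5: literal('V'). Output: "AJJAJJAJJAV"
Token 6: literal('M'). Output: "AJJAJJAJJAVM"
Token 7: literal('Z'). Output: "AJJAJJAJJAVMZ"

Answer: AJJAJJAJJAVMZ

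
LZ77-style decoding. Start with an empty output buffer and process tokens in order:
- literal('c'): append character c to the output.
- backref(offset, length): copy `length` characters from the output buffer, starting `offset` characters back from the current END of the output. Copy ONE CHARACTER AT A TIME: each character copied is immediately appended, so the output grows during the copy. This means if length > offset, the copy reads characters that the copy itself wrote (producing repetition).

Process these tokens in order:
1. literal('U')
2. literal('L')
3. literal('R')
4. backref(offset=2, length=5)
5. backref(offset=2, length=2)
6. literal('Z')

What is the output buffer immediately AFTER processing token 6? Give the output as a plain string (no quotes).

Answer: ULRLRLRLRLZ

Derivation:
Token 1: literal('U'). Output: "U"
Token 2: literal('L'). Output: "UL"
Token 3: literal('R'). Output: "ULR"
Token 4: backref(off=2, len=5) (overlapping!). Copied 'LRLRL' from pos 1. Output: "ULRLRLRL"
Token 5: backref(off=2, len=2). Copied 'RL' from pos 6. Output: "ULRLRLRLRL"
Token 6: literal('Z'). Output: "ULRLRLRLRLZ"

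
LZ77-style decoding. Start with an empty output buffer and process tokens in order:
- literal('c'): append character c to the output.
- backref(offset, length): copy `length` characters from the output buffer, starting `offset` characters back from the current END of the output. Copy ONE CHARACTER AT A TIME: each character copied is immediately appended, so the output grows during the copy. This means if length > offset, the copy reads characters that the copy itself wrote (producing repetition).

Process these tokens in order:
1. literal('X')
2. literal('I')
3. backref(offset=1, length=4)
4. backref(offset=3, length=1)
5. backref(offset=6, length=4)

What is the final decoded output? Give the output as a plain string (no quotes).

Answer: XIIIIIIIIII

Derivation:
Token 1: literal('X'). Output: "X"
Token 2: literal('I'). Output: "XI"
Token 3: backref(off=1, len=4) (overlapping!). Copied 'IIII' from pos 1. Output: "XIIIII"
Token 4: backref(off=3, len=1). Copied 'I' from pos 3. Output: "XIIIIII"
Token 5: backref(off=6, len=4). Copied 'IIII' from pos 1. Output: "XIIIIIIIIII"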